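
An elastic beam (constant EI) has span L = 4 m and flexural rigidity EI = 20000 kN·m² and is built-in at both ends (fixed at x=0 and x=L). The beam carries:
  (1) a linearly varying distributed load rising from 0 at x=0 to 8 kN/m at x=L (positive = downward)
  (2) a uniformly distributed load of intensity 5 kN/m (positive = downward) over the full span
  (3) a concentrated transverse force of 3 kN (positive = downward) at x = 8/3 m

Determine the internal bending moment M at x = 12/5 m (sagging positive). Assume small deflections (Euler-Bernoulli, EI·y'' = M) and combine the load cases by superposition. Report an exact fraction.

Load 1 — triangular load w₀=8 kN/m (0→w₀ over full span):
  M_1 = 3w₀Lx/20 - w₀L²/30 - w₀x³/(6L) = 3·8·4·(12/5)/20 - 8·4²/30 - 8·(12/5)³/(6·4) = 992/375 kN·m
Load 2 — uniform load w=5 kN/m over full span:
  M_2 = wLx/2 - wL²/12 - wx²/2 = 5·4·(12/5)/2 - 5·4²/12 - 5·(12/5)²/2 = 44/15 kN·m
Load 3 — point force P=3 kN at a=8/3 m (b=L-a=4/3):
  M_3 = Pb²(3a+b)x/L³ - Pab²/L²  [x≤a] = 3·(4/3)²·(3·(8/3)+(4/3))·(12/5)/4³ - 3·(8/3)·(4/3)²/4² = 44/45 kN·m
Superposition: M = Σ M_i = 7376/1125 kN·m ≈ 6.556444 kN·m

M(12/5) = 7376/1125 kN·m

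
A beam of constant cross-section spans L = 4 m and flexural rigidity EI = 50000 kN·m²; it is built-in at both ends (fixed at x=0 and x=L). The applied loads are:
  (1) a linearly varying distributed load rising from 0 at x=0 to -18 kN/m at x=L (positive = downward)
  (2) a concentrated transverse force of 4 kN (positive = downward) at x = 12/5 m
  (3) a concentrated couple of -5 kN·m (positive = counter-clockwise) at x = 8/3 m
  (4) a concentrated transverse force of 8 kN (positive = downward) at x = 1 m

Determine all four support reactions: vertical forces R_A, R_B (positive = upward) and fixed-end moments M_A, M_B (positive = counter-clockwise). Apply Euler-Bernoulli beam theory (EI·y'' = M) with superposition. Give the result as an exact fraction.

Load 1 — triangular load w₀=-18 kN/m (0→w₀ over full span):
  R_A = 3w₀L/20 = 3·(-18)·4/20 = -54/5 kN
  M_A = w₀L²/30 = (-18)·4²/30 = -48/5 kN·m
  R_B = 7w₀L/20 = 7·(-18)·4/20 = -126/5 kN
  M_B = -w₀L²/20 = -(-18)·4²/20 = 72/5 kN·m
Load 2 — point force P=4 kN at a=12/5 m (b=L-a=8/5):
  R_A = Pb²(3a+b)/L³ = 4·(8/5)²·(3·(12/5)+(8/5))/4³ = 176/125 kN
  M_A = Pab²/L² = 4·(12/5)·(8/5)²/4² = 192/125 kN·m
  R_B = Pa²(a+3b)/L³ = 4·(12/5)²·((12/5)+3·(8/5))/4³ = 324/125 kN
  M_B = -Pa²b/L² = -4·(12/5)²·(8/5)/4² = -288/125 kN·m
Load 3 — applied couple M₀=-5 kN·m at a=8/3 m (b=L-a=4/3):
  R_A = 6M₀ab/L³ = 6·(-5)·(8/3)·(4/3)/4³ = -5/3 kN
  M_A = M₀b(2a-b)/L² = (-5)·(4/3)·(2·(8/3)-(4/3))/4² = -5/3 kN·m
  R_B = -6M₀ab/L³ = -6·(-5)·(8/3)·(4/3)/4³ = 5/3 kN
  M_B = M₀a(2b-a)/L² = (-5)·(8/3)·(2·(4/3)-(8/3))/4² = 0 kN·m
Load 4 — point force P=8 kN at a=1 m (b=L-a=3):
  R_A = Pb²(3a+b)/L³ = 8·3²·(3·1+3)/4³ = 27/4 kN
  M_A = Pab²/L² = 8·1·3²/4² = 9/2 kN·m
  R_B = Pa²(a+3b)/L³ = 8·1²·(1+3·3)/4³ = 5/4 kN
  M_B = -Pa²b/L² = -8·1²·3/4² = -3/2 kN·m
Superposition: R_A = -6463/1500 kN, M_A = -3923/750 kN·m, R_B = -29537/1500 kN, M_B = 2649/250 kN·m

R_A = -6463/1500 kN, M_A = -3923/750 kN·m, R_B = -29537/1500 kN, M_B = 2649/250 kN·m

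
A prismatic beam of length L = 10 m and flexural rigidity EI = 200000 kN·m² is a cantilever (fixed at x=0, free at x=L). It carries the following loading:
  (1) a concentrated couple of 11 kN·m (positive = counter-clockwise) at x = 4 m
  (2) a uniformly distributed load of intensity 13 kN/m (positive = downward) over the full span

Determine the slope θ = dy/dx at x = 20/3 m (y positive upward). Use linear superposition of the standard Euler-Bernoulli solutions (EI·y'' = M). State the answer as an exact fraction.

Load 1 — applied couple M₀=11 kN·m at a=4 m (b=L-a=6):
  θ_1 = M₀a/EI  [x>a] = 11·4/200000 = 11/50000 rad
Load 2 — uniform load w=13 kN/m over full span:
  θ_2 = -wx(x²-3Lx+3L²)/(6EI) = -13·(20/3)·((20/3)²-3·10·(20/3)+3·10²)/(6·200000) = -169/16200 rad
Superposition: θ = Σ θ_i = -41359/4050000 rad ≈ -0.010212 rad

θ(20/3) = -41359/4050000 rad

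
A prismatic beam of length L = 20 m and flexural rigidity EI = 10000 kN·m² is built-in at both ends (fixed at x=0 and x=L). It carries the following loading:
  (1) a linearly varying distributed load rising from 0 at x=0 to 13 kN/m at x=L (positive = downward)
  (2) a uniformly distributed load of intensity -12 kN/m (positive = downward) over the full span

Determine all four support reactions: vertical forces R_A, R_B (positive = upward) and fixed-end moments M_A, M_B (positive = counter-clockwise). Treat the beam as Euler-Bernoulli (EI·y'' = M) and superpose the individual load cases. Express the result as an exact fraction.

R_A = -81 kN, M_A = -680/3 kN·m, R_B = -29 kN, M_B = 140 kN·m

Load 1 — triangular load w₀=13 kN/m (0→w₀ over full span):
  R_A = 3w₀L/20 = 3·13·20/20 = 39 kN
  M_A = w₀L²/30 = 13·20²/30 = 520/3 kN·m
  R_B = 7w₀L/20 = 7·13·20/20 = 91 kN
  M_B = -w₀L²/20 = -13·20²/20 = -260 kN·m
Load 2 — uniform load w=-12 kN/m over full span:
  R_A = wL/2 = (-12)·20/2 = -120 kN
  M_A = wL²/12 = (-12)·20²/12 = -400 kN·m
  R_B = wL/2 = (-12)·20/2 = -120 kN
  M_B = -wL²/12 = -(-12)·20²/12 = 400 kN·m
Superposition: R_A = -81 kN, M_A = -680/3 kN·m, R_B = -29 kN, M_B = 140 kN·m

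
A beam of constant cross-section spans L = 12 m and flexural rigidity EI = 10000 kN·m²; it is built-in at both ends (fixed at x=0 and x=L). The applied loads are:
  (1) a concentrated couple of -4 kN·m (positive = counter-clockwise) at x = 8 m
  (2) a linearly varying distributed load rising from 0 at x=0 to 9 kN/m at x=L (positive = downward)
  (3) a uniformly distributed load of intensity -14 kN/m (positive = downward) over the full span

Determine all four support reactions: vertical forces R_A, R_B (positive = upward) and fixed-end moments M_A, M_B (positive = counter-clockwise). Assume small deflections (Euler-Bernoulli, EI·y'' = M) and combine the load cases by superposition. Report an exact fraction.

Load 1 — applied couple M₀=-4 kN·m at a=8 m (b=L-a=4):
  R_A = 6M₀ab/L³ = 6·(-4)·8·4/12³ = -4/9 kN
  M_A = M₀b(2a-b)/L² = (-4)·4·(2·8-4)/12² = -4/3 kN·m
  R_B = -6M₀ab/L³ = -6·(-4)·8·4/12³ = 4/9 kN
  M_B = M₀a(2b-a)/L² = (-4)·8·(2·4-8)/12² = 0 kN·m
Load 2 — triangular load w₀=9 kN/m (0→w₀ over full span):
  R_A = 3w₀L/20 = 3·9·12/20 = 81/5 kN
  M_A = w₀L²/30 = 9·12²/30 = 216/5 kN·m
  R_B = 7w₀L/20 = 7·9·12/20 = 189/5 kN
  M_B = -w₀L²/20 = -9·12²/20 = -324/5 kN·m
Load 3 — uniform load w=-14 kN/m over full span:
  R_A = wL/2 = (-14)·12/2 = -84 kN
  M_A = wL²/12 = (-14)·12²/12 = -168 kN·m
  R_B = wL/2 = (-14)·12/2 = -84 kN
  M_B = -wL²/12 = -(-14)·12²/12 = 168 kN·m
Superposition: R_A = -3071/45 kN, M_A = -1892/15 kN·m, R_B = -2059/45 kN, M_B = 516/5 kN·m

R_A = -3071/45 kN, M_A = -1892/15 kN·m, R_B = -2059/45 kN, M_B = 516/5 kN·m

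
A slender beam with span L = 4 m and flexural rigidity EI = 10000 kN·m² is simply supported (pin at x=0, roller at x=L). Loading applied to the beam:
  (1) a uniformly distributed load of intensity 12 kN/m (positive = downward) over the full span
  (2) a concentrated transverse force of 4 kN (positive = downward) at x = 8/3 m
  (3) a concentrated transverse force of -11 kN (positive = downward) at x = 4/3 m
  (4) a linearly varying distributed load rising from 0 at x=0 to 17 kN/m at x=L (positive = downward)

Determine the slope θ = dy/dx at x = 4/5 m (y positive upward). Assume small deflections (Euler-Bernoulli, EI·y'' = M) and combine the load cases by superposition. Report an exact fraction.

Load 1 — uniform load w=12 kN/m over full span:
  θ_1 = -w(L³-6Lx²+4x³)/(24EI) = -12·(4³-6·4·(4/5)²+4·(4/5)³)/(24·10000) = -198/78125 rad
Load 2 — point force P=4 kN at a=8/3 m (b=L-a=4/3):
  θ_2 = -Pb(L²-b²-3x²)/(6LEI)  [x≤a] = -4·(4/3)·(4²-(4/3)²-3·(4/5)²)/(6·4·10000) = -346/1265625 rad
Load 3 — point force P=-11 kN at a=4/3 m (b=L-a=8/3):
  θ_3 = -Pb(L²-b²-3x²)/(6LEI)  [x≤a] = -(-11)·(8/3)·(4²-(8/3)²-3·(4/5)²)/(6·4·10000) = 1078/1265625 rad
Load 4 — triangular load w₀=17 kN/m (0→w₀ over full span):
  θ_4 = -w₀(7L⁴-30L²x²+15x⁴)/(360LEI) = -17·(7·4⁴-30·4²·(4/5)²+15·(4/5)⁴)/(360·4·10000) = -6188/3515625 rad
Superposition: θ = Σ θ_i = -39194/10546875 rad ≈ -0.003716 rad

θ(4/5) = -39194/10546875 rad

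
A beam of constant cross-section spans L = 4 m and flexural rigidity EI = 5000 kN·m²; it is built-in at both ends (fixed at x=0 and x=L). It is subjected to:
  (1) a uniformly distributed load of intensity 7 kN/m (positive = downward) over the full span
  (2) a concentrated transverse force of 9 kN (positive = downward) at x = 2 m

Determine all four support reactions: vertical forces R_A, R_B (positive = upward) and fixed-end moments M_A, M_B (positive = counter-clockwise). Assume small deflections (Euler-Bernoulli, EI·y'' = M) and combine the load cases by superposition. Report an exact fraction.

R_A = 37/2 kN, M_A = 83/6 kN·m, R_B = 37/2 kN, M_B = -83/6 kN·m

Load 1 — uniform load w=7 kN/m over full span:
  R_A = wL/2 = 7·4/2 = 14 kN
  M_A = wL²/12 = 7·4²/12 = 28/3 kN·m
  R_B = wL/2 = 7·4/2 = 14 kN
  M_B = -wL²/12 = -7·4²/12 = -28/3 kN·m
Load 2 — point force P=9 kN at a=2 m (b=L-a=2):
  R_A = Pb²(3a+b)/L³ = 9·2²·(3·2+2)/4³ = 9/2 kN
  M_A = Pab²/L² = 9·2·2²/4² = 9/2 kN·m
  R_B = Pa²(a+3b)/L³ = 9·2²·(2+3·2)/4³ = 9/2 kN
  M_B = -Pa²b/L² = -9·2²·2/4² = -9/2 kN·m
Superposition: R_A = 37/2 kN, M_A = 83/6 kN·m, R_B = 37/2 kN, M_B = -83/6 kN·m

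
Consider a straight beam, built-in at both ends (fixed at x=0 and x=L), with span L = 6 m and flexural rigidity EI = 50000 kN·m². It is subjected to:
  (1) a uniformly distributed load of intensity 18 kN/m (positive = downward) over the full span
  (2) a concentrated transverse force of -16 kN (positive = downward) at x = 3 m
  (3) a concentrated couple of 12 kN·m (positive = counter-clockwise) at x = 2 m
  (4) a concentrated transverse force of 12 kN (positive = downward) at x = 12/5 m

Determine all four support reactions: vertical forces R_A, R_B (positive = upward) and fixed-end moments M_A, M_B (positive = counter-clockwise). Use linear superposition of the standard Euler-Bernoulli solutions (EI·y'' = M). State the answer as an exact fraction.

R_A = 21166/375 kN, M_A = 6546/125 kN·m, R_B = 17834/375 kN, M_B = -5614/125 kN·m

Load 1 — uniform load w=18 kN/m over full span:
  R_A = wL/2 = 18·6/2 = 54 kN
  M_A = wL²/12 = 18·6²/12 = 54 kN·m
  R_B = wL/2 = 18·6/2 = 54 kN
  M_B = -wL²/12 = -18·6²/12 = -54 kN·m
Load 2 — point force P=-16 kN at a=3 m (b=L-a=3):
  R_A = Pb²(3a+b)/L³ = (-16)·3²·(3·3+3)/6³ = -8 kN
  M_A = Pab²/L² = (-16)·3·3²/6² = -12 kN·m
  R_B = Pa²(a+3b)/L³ = (-16)·3²·(3+3·3)/6³ = -8 kN
  M_B = -Pa²b/L² = -(-16)·3²·3/6² = 12 kN·m
Load 3 — applied couple M₀=12 kN·m at a=2 m (b=L-a=4):
  R_A = 6M₀ab/L³ = 6·12·2·4/6³ = 8/3 kN
  M_A = M₀b(2a-b)/L² = 12·4·(2·2-4)/6² = 0 kN·m
  R_B = -6M₀ab/L³ = -6·12·2·4/6³ = -8/3 kN
  M_B = M₀a(2b-a)/L² = 12·2·(2·4-2)/6² = 4 kN·m
Load 4 — point force P=12 kN at a=12/5 m (b=L-a=18/5):
  R_A = Pb²(3a+b)/L³ = 12·(18/5)²·(3·(12/5)+(18/5))/6³ = 972/125 kN
  M_A = Pab²/L² = 12·(12/5)·(18/5)²/6² = 1296/125 kN·m
  R_B = Pa²(a+3b)/L³ = 12·(12/5)²·((12/5)+3·(18/5))/6³ = 528/125 kN
  M_B = -Pa²b/L² = -12·(12/5)²·(18/5)/6² = -864/125 kN·m
Superposition: R_A = 21166/375 kN, M_A = 6546/125 kN·m, R_B = 17834/375 kN, M_B = -5614/125 kN·m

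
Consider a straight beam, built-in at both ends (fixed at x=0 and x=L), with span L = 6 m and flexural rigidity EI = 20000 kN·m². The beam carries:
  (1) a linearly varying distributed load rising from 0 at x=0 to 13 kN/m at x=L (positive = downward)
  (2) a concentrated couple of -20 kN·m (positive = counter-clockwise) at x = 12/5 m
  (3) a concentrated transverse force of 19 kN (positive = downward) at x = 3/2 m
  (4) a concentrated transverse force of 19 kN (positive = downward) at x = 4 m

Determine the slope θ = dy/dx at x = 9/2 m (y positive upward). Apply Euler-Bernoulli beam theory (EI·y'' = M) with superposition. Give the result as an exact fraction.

θ(9/2) = 4739/3200000 rad

Load 1 — triangular load w₀=13 kN/m (0→w₀ over full span):
  θ_1 = -w₀(2x(L-x)(L-2x)(x+2L)+x²(L-x)²)/(120LEI) = -13·(2·(9/2)·(6-(9/2))·(6-2·(9/2))·((9/2)+2·6)+(9/2)²·(6-(9/2))²)/(120·6·20000) = 14391/25600000 rad
Load 2 — applied couple M₀=-20 kN·m at a=12/5 m (b=L-a=18/5):
  θ_2 = (R_Ax²/2 - M_Ax - M₀(x-a))/EI  [x>a] with R_A=-24/5, M_A=-12/5 = ((-24/5)·(9/2)²/2 - (-12/5)·(9/2) - (-20)·((9/2)-(12/5)))/20000 = 21/100000 rad
Load 3 — point force P=19 kN at a=3/2 m (b=L-a=9/2):
  θ_3 = Pa²(L-x)(2bL-(3b+a)(L-x))/(2L³EI)  [x>a] = 19·(3/2)²·(6-(9/2))·(2·(9/2)·6-(3·(9/2)+(3/2))·(6-(9/2)))/(2·6³·20000) = 1197/5120000 rad
Load 4 — point force P=19 kN at a=4 m (b=L-a=2):
  θ_4 = Pa²(L-x)(2bL-(3b+a)(L-x))/(2L³EI)  [x>a] = 19·4²·(6-(9/2))·(2·2·6-(3·2+4)·(6-(9/2)))/(2·6³·20000) = 19/40000 rad
Superposition: θ = Σ θ_i = 4739/3200000 rad ≈ 0.001481 rad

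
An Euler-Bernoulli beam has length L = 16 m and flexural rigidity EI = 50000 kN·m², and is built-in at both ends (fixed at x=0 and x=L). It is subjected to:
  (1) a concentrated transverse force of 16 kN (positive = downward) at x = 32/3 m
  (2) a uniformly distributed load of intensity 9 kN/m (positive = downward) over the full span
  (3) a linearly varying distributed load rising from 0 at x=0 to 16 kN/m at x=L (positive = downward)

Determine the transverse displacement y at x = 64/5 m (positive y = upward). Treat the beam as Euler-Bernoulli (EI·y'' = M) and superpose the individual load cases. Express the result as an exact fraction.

Load 1 — point force P=16 kN at a=32/3 m (b=L-a=16/3):
  y_1 = -Pa²(L-x)²(3bL-(3b+a)(L-x))/(6L³EI)  [x>a] = -16·(32/3)²·(16-(64/5))²·(3·(16/3)·16-(3·(16/3)+(32/3))·(16-(64/5)))/(6·16³·50000) = -16384/6328125 m
Load 2 — uniform load w=9 kN/m over full span:
  y_2 = -wx²(L-x)²/(24EI) = -9·(64/5)²·(16-(64/5))²/(24·50000) = -24576/1953125 m
Load 3 — triangular load w₀=16 kN/m (0→w₀ over full span):
  y_3 = -w₀x²(L-x)²(x+2L)/(120LEI) = -16·(64/5)²·(16-(64/5))²·((64/5)+2·16)/(120·16·50000) = -1835008/146484375 m
Superposition: y = Σ y_i = -109551616/3955078125 m ≈ -0.027699 m

y(64/5) = -109551616/3955078125 m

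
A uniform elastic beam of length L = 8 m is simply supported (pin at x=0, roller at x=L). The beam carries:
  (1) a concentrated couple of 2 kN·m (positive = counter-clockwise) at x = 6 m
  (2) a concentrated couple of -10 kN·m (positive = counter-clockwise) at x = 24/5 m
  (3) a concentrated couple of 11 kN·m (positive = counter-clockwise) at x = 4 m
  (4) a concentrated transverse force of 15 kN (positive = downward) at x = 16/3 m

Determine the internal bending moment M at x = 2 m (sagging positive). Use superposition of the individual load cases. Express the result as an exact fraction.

M(2) = 43/4 kN·m

Load 1 — applied couple M₀=2 kN·m at a=6 m (b=L-a=2):
  M_1 = M₀x/L  [x≤a] = 2·2/8 = 1/2 kN·m
Load 2 — applied couple M₀=-10 kN·m at a=24/5 m (b=L-a=16/5):
  M_2 = M₀x/L  [x≤a] = (-10)·2/8 = -5/2 kN·m
Load 3 — applied couple M₀=11 kN·m at a=4 m (b=L-a=4):
  M_3 = M₀x/L  [x≤a] = 11·2/8 = 11/4 kN·m
Load 4 — point force P=15 kN at a=16/3 m (b=L-a=8/3):
  M_4 = Pbx/L  [x≤a] = 15·(8/3)·2/8 = 10 kN·m
Superposition: M = Σ M_i = 43/4 kN·m ≈ 10.750000 kN·m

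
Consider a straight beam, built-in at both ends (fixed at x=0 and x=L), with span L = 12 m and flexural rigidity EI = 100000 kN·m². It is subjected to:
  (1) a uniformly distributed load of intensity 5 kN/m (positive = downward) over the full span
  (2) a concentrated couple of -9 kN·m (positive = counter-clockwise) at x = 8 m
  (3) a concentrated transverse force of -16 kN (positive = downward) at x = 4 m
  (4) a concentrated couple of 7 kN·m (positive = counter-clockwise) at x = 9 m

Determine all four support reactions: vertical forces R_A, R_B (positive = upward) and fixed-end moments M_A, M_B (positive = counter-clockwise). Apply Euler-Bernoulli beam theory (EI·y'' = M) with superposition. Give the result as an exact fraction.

Load 1 — uniform load w=5 kN/m over full span:
  R_A = wL/2 = 5·12/2 = 30 kN
  M_A = wL²/12 = 5·12²/12 = 60 kN·m
  R_B = wL/2 = 5·12/2 = 30 kN
  M_B = -wL²/12 = -5·12²/12 = -60 kN·m
Load 2 — applied couple M₀=-9 kN·m at a=8 m (b=L-a=4):
  R_A = 6M₀ab/L³ = 6·(-9)·8·4/12³ = -1 kN
  M_A = M₀b(2a-b)/L² = (-9)·4·(2·8-4)/12² = -3 kN·m
  R_B = -6M₀ab/L³ = -6·(-9)·8·4/12³ = 1 kN
  M_B = M₀a(2b-a)/L² = (-9)·8·(2·4-8)/12² = 0 kN·m
Load 3 — point force P=-16 kN at a=4 m (b=L-a=8):
  R_A = Pb²(3a+b)/L³ = (-16)·8²·(3·4+8)/12³ = -320/27 kN
  M_A = Pab²/L² = (-16)·4·8²/12² = -256/9 kN·m
  R_B = Pa²(a+3b)/L³ = (-16)·4²·(4+3·8)/12³ = -112/27 kN
  M_B = -Pa²b/L² = -(-16)·4²·8/12² = 128/9 kN·m
Load 4 — applied couple M₀=7 kN·m at a=9 m (b=L-a=3):
  R_A = 6M₀ab/L³ = 6·7·9·3/12³ = 21/32 kN
  M_A = M₀b(2a-b)/L² = 7·3·(2·9-3)/12² = 35/16 kN·m
  R_B = -6M₀ab/L³ = -6·7·9·3/12³ = -21/32 kN
  M_B = M₀a(2b-a)/L² = 7·9·(2·3-9)/12² = -21/16 kN·m
Superposition: R_A = 15383/864 kN, M_A = 4427/144 kN·m, R_B = 22633/864 kN, M_B = -6781/144 kN·m

R_A = 15383/864 kN, M_A = 4427/144 kN·m, R_B = 22633/864 kN, M_B = -6781/144 kN·m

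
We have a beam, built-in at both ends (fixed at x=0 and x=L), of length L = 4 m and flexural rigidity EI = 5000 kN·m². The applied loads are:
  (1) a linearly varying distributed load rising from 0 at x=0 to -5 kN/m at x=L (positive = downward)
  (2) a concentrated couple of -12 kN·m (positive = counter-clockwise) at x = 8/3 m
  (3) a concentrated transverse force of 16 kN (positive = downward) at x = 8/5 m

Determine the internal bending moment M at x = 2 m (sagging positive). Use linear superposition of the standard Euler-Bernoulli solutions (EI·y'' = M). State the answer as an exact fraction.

M(2) = -41/75 kN·m

Load 1 — triangular load w₀=-5 kN/m (0→w₀ over full span):
  M_1 = 3w₀Lx/20 - w₀L²/30 - w₀x³/(6L) = 3·(-5)·4·2/20 - (-5)·4²/30 - (-5)·2³/(6·4) = -5/3 kN·m
Load 2 — applied couple M₀=-12 kN·m at a=8/3 m (b=L-a=4/3):
  M_2 = R_Ax - M_A  [x≤a] with R_A=-4, M_A=-4 = (-4)·2 - (-4) = -4 kN·m
Load 3 — point force P=16 kN at a=8/5 m (b=L-a=12/5):
  M_3 = Pa²(a+3b)(L-x)/L³ - Pa²b/L²  [x>a] = 16·(8/5)²·((8/5)+3·(12/5))·(4-2)/4³ - 16·(8/5)²·(12/5)/4² = 128/25 kN·m
Superposition: M = Σ M_i = -41/75 kN·m ≈ -0.546667 kN·m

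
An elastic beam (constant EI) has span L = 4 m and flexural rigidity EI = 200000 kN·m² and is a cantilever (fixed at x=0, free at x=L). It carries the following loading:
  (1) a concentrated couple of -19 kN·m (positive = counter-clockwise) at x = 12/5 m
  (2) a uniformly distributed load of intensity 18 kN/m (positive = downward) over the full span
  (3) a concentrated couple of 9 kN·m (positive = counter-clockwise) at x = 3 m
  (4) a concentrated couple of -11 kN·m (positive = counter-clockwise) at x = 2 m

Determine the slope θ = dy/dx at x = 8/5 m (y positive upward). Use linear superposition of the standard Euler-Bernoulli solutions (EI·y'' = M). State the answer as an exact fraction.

Load 1 — applied couple M₀=-19 kN·m at a=12/5 m (b=L-a=8/5):
  θ_1 = M₀x/EI  [x≤a] = (-19)·(8/5)/200000 = -19/125000 rad
Load 2 — uniform load w=18 kN/m over full span:
  θ_2 = -wx(x²-3Lx+3L²)/(6EI) = -18·(8/5)·((8/5)²-3·4·(8/5)+3·4²)/(6·200000) = -294/390625 rad
Load 3 — applied couple M₀=9 kN·m at a=3 m (b=L-a=1):
  θ_3 = M₀x/EI  [x≤a] = 9·(8/5)/200000 = 9/125000 rad
Load 4 — applied couple M₀=-11 kN·m at a=2 m (b=L-a=2):
  θ_4 = M₀x/EI  [x≤a] = (-11)·(8/5)/200000 = -11/125000 rad
Superposition: θ = Σ θ_i = -2877/3125000 rad ≈ -0.000921 rad

θ(8/5) = -2877/3125000 rad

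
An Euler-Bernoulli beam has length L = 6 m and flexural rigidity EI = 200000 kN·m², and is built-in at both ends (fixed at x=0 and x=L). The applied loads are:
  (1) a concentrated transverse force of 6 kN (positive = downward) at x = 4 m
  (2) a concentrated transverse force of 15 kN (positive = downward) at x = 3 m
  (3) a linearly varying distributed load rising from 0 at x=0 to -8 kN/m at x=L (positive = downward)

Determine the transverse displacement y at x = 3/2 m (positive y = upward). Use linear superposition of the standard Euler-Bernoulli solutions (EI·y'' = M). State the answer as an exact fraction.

y(3/2) = -1193/64000000 m

Load 1 — point force P=6 kN at a=4 m (b=L-a=2):
  y_1 = -Pb²x²(3aL-(3a+b)x)/(6L³EI)  [x≤a] = -6·2²·(3/2)²·(3·4·6-(3·4+2)·(3/2))/(6·6³·200000) = -17/1600000 m
Load 2 — point force P=15 kN at a=3 m (b=L-a=3):
  y_2 = -Pb²x²(3aL-(3a+b)x)/(6L³EI)  [x≤a] = -15·3²·(3/2)²·(3·3·6-(3·3+3)·(3/2))/(6·6³·200000) = -27/640000 m
Load 3 — triangular load w₀=-8 kN/m (0→w₀ over full span):
  y_3 = -w₀x²(L-x)²(x+2L)/(120LEI) = -(-8)·(3/2)²·(6-(3/2))²·((3/2)+2·6)/(120·6·200000) = 2187/64000000 m
Superposition: y = Σ y_i = -1193/64000000 m ≈ -0.000019 m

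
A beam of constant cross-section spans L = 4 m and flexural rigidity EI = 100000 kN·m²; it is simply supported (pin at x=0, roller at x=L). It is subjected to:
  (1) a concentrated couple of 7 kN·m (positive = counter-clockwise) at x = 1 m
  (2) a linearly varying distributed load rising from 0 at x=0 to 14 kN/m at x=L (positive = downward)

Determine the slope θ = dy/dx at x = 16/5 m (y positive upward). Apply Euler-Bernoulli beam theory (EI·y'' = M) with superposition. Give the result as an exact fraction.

θ(16/5) = 532847/4500000000 rad

Load 1 — applied couple M₀=7 kN·m at a=1 m (b=L-a=3):
  θ_1 = (M₀x²/(2L)-M₀(x-a)+C₁)/EI  [x>a] with C₁=M₀(3b²-L²)/(6L)=77/24 = (7·(16/5)²/(2·4)-7·((16/5)-1)+(77/24))/100000 = -1939/60000000 rad
Load 2 — triangular load w₀=14 kN/m (0→w₀ over full span):
  θ_2 = -w₀(7L⁴-30L²x²+15x⁴)/(360LEI) = -14·(7·4⁴-30·4²·(16/5)²+15·(16/5)⁴)/(360·4·100000) = 5299/35156250 rad
Superposition: θ = Σ θ_i = 532847/4500000000 rad ≈ 0.000118 rad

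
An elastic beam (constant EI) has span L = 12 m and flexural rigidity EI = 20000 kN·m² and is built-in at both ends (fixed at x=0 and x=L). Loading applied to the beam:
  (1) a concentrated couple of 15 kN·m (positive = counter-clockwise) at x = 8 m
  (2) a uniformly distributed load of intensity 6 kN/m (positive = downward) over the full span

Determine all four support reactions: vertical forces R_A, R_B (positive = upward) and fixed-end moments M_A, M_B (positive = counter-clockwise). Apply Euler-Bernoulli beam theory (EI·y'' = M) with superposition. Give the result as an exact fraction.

R_A = 113/3 kN, M_A = 77 kN·m, R_B = 103/3 kN, M_B = -72 kN·m

Load 1 — applied couple M₀=15 kN·m at a=8 m (b=L-a=4):
  R_A = 6M₀ab/L³ = 6·15·8·4/12³ = 5/3 kN
  M_A = M₀b(2a-b)/L² = 15·4·(2·8-4)/12² = 5 kN·m
  R_B = -6M₀ab/L³ = -6·15·8·4/12³ = -5/3 kN
  M_B = M₀a(2b-a)/L² = 15·8·(2·4-8)/12² = 0 kN·m
Load 2 — uniform load w=6 kN/m over full span:
  R_A = wL/2 = 6·12/2 = 36 kN
  M_A = wL²/12 = 6·12²/12 = 72 kN·m
  R_B = wL/2 = 6·12/2 = 36 kN
  M_B = -wL²/12 = -6·12²/12 = -72 kN·m
Superposition: R_A = 113/3 kN, M_A = 77 kN·m, R_B = 103/3 kN, M_B = -72 kN·m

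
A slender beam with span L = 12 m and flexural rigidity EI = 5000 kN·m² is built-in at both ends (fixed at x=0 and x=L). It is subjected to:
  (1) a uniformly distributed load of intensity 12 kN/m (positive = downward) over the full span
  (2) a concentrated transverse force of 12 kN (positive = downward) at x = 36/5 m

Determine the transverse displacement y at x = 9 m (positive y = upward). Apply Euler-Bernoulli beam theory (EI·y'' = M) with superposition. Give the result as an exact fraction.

Load 1 — uniform load w=12 kN/m over full span:
  y_1 = -wx²(L-x)²/(24EI) = -12·9²·(12-9)²/(24·5000) = -729/10000 m
Load 2 — point force P=12 kN at a=36/5 m (b=L-a=24/5):
  y_2 = -Pa²(L-x)²(3bL-(3b+a)(L-x))/(6L³EI)  [x>a] = -12·(36/5)²·(12-9)²·(3·(24/5)·12-(3·(24/5)+(36/5))·(12-9))/(6·12³·5000) = -729/62500 m
Superposition: y = Σ y_i = -21141/250000 m ≈ -0.084564 m

y(9) = -21141/250000 m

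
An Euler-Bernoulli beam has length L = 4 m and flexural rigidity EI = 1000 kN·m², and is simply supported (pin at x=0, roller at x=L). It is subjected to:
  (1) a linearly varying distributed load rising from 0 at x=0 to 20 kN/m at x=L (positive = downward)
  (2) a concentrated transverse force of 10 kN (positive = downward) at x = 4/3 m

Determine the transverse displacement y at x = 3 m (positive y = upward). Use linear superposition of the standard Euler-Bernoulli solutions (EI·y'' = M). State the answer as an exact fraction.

y(3) = -833/25920 m

Load 1 — triangular load w₀=20 kN/m (0→w₀ over full span):
  y_1 = -w₀x(7L⁴-10L²x²+3x⁴)/(360LEI) = -20·3·(7·4⁴-10·4²·3²+3·3⁴)/(360·4·1000) = -119/4800 m
Load 2 — point force P=10 kN at a=4/3 m (b=L-a=8/3):
  y_2 = -Pa(L-x)(2Lx-a²-x²)/(6LEI)  [x>a] = -10·(4/3)·(4-3)·(2·4·3-(4/3)²-3²)/(6·4·1000) = -119/16200 m
Superposition: y = Σ y_i = -833/25920 m ≈ -0.032137 m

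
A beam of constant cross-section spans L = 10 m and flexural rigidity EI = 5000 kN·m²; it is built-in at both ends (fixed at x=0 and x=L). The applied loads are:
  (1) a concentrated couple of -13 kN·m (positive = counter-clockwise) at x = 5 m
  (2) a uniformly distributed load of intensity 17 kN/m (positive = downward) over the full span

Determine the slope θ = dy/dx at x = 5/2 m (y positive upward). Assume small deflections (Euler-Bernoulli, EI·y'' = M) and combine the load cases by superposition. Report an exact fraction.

Load 1 — applied couple M₀=-13 kN·m at a=5 m (b=L-a=5):
  θ_1 = (R_Ax²/2 - M_Ax)/EI  [x≤a] with R_A=-39/20, M_A=-13/4 = ((-39/20)·(5/2)²/2 - (-13/4)·(5/2))/5000 = 13/32000 rad
Load 2 — uniform load w=17 kN/m over full span:
  θ_2 = -wx(L-x)(L-2x)/(12EI) = -17·(5/2)·(10-(5/2))·(10-2·(5/2))/(12·5000) = -17/640 rad
Superposition: θ = Σ θ_i = -837/32000 rad ≈ -0.026156 rad

θ(5/2) = -837/32000 rad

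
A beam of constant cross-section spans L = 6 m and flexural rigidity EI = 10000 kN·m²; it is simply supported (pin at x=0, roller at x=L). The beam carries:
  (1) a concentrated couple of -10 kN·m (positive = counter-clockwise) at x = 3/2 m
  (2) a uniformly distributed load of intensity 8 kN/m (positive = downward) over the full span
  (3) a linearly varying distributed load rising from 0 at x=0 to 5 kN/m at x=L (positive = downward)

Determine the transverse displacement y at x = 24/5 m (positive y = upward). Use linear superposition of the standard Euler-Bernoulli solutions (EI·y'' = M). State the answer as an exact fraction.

y(24/5) = -1447299/125000000 m

Load 1 — applied couple M₀=-10 kN·m at a=3/2 m (b=L-a=9/2):
  y_1 = (M₀x³/(6L)-M₀(x-a)²/2+C₁x)/EI  [x>a] with C₁=M₀(3b²-L²)/(6L)=-55/8 = ((-10)·(24/5)³/(6·6)-(-10)·((24/5)-(3/2))²/2+(-55/8)·(24/5))/10000 = -927/1000000 m
Load 2 — uniform load w=8 kN/m over full span:
  y_2 = -wx(L³-2Lx²+x³)/(24EI) = -8·(24/5)·(6³-2·6·(24/5)²+(24/5)³)/(24·10000) = -3132/390625 m
Load 3 — triangular load w₀=5 kN/m (0→w₀ over full span):
  y_3 = -w₀x(7L⁴-10L²x²+3x⁴)/(360LEI) = -5·(24/5)·(7·6⁴-10·6²·(24/5)²+3·(24/5)⁴)/(360·6·10000) = -10287/3906250 m
Superposition: y = Σ y_i = -1447299/125000000 m ≈ -0.011578 m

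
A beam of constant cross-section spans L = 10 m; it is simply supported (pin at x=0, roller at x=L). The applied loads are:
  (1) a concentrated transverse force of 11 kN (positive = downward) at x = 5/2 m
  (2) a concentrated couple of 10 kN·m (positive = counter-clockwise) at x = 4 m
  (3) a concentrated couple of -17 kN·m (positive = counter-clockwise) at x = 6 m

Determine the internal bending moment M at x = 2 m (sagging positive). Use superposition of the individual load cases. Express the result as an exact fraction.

M(2) = 151/10 kN·m

Load 1 — point force P=11 kN at a=5/2 m (b=L-a=15/2):
  M_1 = Pbx/L  [x≤a] = 11·(15/2)·2/10 = 33/2 kN·m
Load 2 — applied couple M₀=10 kN·m at a=4 m (b=L-a=6):
  M_2 = M₀x/L  [x≤a] = 10·2/10 = 2 kN·m
Load 3 — applied couple M₀=-17 kN·m at a=6 m (b=L-a=4):
  M_3 = M₀x/L  [x≤a] = (-17)·2/10 = -17/5 kN·m
Superposition: M = Σ M_i = 151/10 kN·m ≈ 15.100000 kN·m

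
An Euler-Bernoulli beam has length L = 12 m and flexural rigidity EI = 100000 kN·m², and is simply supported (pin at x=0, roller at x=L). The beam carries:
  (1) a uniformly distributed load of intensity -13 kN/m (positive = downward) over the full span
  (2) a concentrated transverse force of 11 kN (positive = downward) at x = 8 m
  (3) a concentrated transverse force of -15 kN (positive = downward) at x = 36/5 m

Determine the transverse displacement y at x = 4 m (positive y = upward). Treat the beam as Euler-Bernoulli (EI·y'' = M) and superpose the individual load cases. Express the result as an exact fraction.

Load 1 — uniform load w=-13 kN/m over full span:
  y_1 = -wx(L³-2Lx²+x³)/(24EI) = -(-13)·4·(12³-2·12·4²+4³)/(24·100000) = 286/9375 m
Load 2 — point force P=11 kN at a=8 m (b=L-a=4):
  y_2 = -Pbx(L²-b²-x²)/(6LEI)  [x≤a] = -11·4·4·(12²-4²-4²)/(6·12·100000) = -77/28125 m
Load 3 — point force P=-15 kN at a=36/5 m (b=L-a=24/5):
  y_3 = -Pbx(L²-b²-x²)/(6LEI)  [x≤a] = -(-15)·(24/5)·4·(12²-(24/5)²-4²)/(6·12·100000) = 328/78125 m
Superposition: y = Σ y_i = 22477/703125 m ≈ 0.031967 m

y(4) = 22477/703125 m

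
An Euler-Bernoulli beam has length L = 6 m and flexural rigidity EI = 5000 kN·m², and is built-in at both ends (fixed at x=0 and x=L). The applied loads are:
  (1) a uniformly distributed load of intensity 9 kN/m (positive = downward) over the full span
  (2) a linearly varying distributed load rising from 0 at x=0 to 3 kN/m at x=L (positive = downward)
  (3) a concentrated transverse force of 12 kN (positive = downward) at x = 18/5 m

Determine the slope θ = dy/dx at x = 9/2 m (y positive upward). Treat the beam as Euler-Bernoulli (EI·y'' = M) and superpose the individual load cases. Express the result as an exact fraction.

Load 1 — uniform load w=9 kN/m over full span:
  θ_1 = -wx(L-x)(L-2x)/(12EI) = -9·(9/2)·(6-(9/2))·(6-2·(9/2))/(12·5000) = 243/80000 rad
Load 2 — triangular load w₀=3 kN/m (0→w₀ over full span):
  θ_2 = -w₀(2x(L-x)(L-2x)(x+2L)+x²(L-x)²)/(120LEI) = -3·(2·(9/2)·(6-(9/2))·(6-2·(9/2))·((9/2)+2·6)+(9/2)²·(6-(9/2))²)/(120·6·5000) = 3321/6400000 rad
Load 3 — point force P=12 kN at a=18/5 m (b=L-a=12/5):
  θ_3 = Pa²(L-x)(2bL-(3b+a)(L-x))/(2L³EI)  [x>a] = 12·(18/5)²·(6-(9/2))·(2·(12/5)·6-(3·(12/5)+(18/5))·(6-(9/2)))/(2·6³·5000) = 1701/1250000 rad
Superposition: θ = Σ θ_i = 786753/160000000 rad ≈ 0.004917 rad

θ(9/2) = 786753/160000000 rad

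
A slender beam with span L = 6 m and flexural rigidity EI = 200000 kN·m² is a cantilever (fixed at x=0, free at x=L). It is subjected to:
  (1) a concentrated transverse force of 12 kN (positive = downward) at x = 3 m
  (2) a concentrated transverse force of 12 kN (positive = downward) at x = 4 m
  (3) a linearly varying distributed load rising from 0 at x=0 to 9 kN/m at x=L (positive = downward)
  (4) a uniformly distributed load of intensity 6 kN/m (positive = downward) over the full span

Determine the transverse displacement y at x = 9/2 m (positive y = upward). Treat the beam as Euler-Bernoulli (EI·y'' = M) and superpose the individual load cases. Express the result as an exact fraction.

y(9/2) = -4732849/512000000 m

Load 1 — point force P=12 kN at a=3 m (b=L-a=3):
  y_1 = -Pa²(3x-a)/(6EI)  [x>a] = -12·3²·(3·(9/2)-3)/(6·200000) = -189/200000 m
Load 2 — point force P=12 kN at a=4 m (b=L-a=2):
  y_2 = -Pa²(3x-a)/(6EI)  [x>a] = -12·4²·(3·(9/2)-4)/(6·200000) = -19/12500 m
Load 3 — triangular load w₀=9 kN/m (0→w₀ over full span):
  y_3 = (w₀Lx³/12-w₀L²x²/6-w₀x⁵/(120L))/EI = (9·6·(9/2)³/12-9·6²·(9/2)²/6-9·(9/2)⁵/(120·6))/200000 = -1808649/512000000 m
Load 4 — uniform load w=6 kN/m over full span:
  y_4 = -wx²(x²-4Lx+6L²)/(24EI) = -6·(9/2)²·((9/2)²-4·6·(9/2)+6·6²)/(24·200000) = -41553/12800000 m
Superposition: y = Σ y_i = -4732849/512000000 m ≈ -0.009244 m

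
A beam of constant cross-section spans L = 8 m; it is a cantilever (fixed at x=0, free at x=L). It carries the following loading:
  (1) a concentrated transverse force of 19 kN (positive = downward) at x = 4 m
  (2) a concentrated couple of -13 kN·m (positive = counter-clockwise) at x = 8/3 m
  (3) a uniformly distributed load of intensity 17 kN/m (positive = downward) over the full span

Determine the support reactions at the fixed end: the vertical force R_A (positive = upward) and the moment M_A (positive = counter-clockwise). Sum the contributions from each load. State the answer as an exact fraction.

Load 1 — point force P=19 kN at a=4 m (b=L-a=4):
  R_A = P = 19 kN
  M_A = Pa = 19·4 = 76 kN·m
Load 2 — applied couple M₀=-13 kN·m at a=8/3 m (b=L-a=16/3):
  R_A = 0 kN
  M_A = -M₀ = -(-13) = 13 kN·m
Load 3 — uniform load w=17 kN/m over full span:
  R_A = wL = 17·8 = 136 kN
  M_A = wL²/2 = 17·8²/2 = 544 kN·m
Superposition: R_A = 155 kN, M_A = 633 kN·m

R_A = 155 kN, M_A = 633 kN·m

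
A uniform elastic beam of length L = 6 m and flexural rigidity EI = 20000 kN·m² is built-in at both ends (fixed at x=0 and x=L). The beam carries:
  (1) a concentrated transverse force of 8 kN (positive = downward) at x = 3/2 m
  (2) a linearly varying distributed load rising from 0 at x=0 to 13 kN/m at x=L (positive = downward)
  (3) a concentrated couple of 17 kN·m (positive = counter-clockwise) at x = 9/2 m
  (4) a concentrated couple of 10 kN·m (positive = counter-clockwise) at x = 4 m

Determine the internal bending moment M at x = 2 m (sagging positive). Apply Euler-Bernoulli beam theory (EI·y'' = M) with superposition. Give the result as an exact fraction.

Load 1 — point force P=8 kN at a=3/2 m (b=L-a=9/2):
  M_1 = Pa²(a+3b)(L-x)/L³ - Pa²b/L²  [x>a] = 8·(3/2)²·((3/2)+3·(9/2))·(6-2)/6³ - 8·(3/2)²·(9/2)/6² = 11/4 kN·m
Load 2 — triangular load w₀=13 kN/m (0→w₀ over full span):
  M_2 = 3w₀Lx/20 - w₀L²/30 - w₀x³/(6L) = 3·13·6·2/20 - 13·6²/30 - 13·2³/(6·6) = 221/45 kN·m
Load 3 — applied couple M₀=17 kN·m at a=9/2 m (b=L-a=3/2):
  M_3 = R_Ax - M_A  [x≤a] with R_A=51/16, M_A=85/16 = (51/16)·2 - (85/16) = 17/16 kN·m
Load 4 — applied couple M₀=10 kN·m at a=4 m (b=L-a=2):
  M_4 = R_Ax - M_A  [x≤a] with R_A=20/9, M_A=10/3 = (20/9)·2 - (10/3) = 10/9 kN·m
Superposition: M = Σ M_i = 7081/720 kN·m ≈ 9.834722 kN·m

M(2) = 7081/720 kN·m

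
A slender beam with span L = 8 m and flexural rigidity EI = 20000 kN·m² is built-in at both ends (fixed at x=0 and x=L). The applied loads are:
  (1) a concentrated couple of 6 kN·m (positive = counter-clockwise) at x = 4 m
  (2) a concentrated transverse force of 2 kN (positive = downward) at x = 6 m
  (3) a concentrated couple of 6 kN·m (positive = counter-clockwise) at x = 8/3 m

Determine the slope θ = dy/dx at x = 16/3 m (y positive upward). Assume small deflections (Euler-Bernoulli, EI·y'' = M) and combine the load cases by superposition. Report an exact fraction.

Load 1 — applied couple M₀=6 kN·m at a=4 m (b=L-a=4):
  θ_1 = (R_Ax²/2 - M_Ax - M₀(x-a))/EI  [x>a] with R_A=9/8, M_A=3/2 = ((9/8)·(16/3)²/2 - (3/2)·(16/3) - 6·((16/3)-4))/20000 = 0 rad
Load 2 — point force P=2 kN at a=6 m (b=L-a=2):
  θ_2 = -Pb²x(2aL-(3a+b)x)/(2L³EI)  [x≤a] = -2·2²·(16/3)·(2·6·8-(3·6+2)·(16/3))/(2·8³·20000) = 1/45000 rad
Load 3 — applied couple M₀=6 kN·m at a=8/3 m (b=L-a=16/3):
  θ_3 = (R_Ax²/2 - M_Ax - M₀(x-a))/EI  [x>a] with R_A=1, M_A=0 = (1·(16/3)²/2 - 0·(16/3) - 6·((16/3)-(8/3)))/20000 = -1/11250 rad
Superposition: θ = Σ θ_i = -1/15000 rad ≈ -0.000067 rad

θ(16/3) = -1/15000 rad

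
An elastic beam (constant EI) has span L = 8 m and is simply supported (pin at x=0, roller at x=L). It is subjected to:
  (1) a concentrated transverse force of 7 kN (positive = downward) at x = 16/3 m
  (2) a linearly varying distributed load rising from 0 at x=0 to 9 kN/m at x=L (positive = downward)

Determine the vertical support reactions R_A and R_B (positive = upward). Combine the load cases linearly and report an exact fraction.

R_A = 43/3 kN, R_B = 86/3 kN

Load 1 — point force P=7 kN at a=16/3 m (b=L-a=8/3):
  R_A = Pb/L = 7·(8/3)/8 = 7/3 kN
  R_B = Pa/L = 7·(16/3)/8 = 14/3 kN
Load 2 — triangular load w₀=9 kN/m (0→w₀ over full span):
  R_A = w₀L/6 = 9·8/6 = 12 kN
  R_B = w₀L/3 = 9·8/3 = 24 kN
Superposition: R_A = 43/3 kN, R_B = 86/3 kN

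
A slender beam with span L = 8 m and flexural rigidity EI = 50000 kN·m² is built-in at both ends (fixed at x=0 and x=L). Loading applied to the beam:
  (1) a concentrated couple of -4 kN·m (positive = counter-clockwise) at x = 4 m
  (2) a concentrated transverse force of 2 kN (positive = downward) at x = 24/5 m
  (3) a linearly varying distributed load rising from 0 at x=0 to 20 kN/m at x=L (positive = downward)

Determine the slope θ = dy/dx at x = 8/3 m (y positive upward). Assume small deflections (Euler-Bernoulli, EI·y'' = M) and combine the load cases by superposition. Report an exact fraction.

Load 1 — applied couple M₀=-4 kN·m at a=4 m (b=L-a=4):
  θ_1 = (R_Ax²/2 - M_Ax)/EI  [x≤a] with R_A=-3/4, M_A=-1 = ((-3/4)·(8/3)²/2 - (-1)·(8/3))/50000 = 0 rad
Load 2 — point force P=2 kN at a=24/5 m (b=L-a=16/5):
  θ_2 = -Pb²x(2aL-(3a+b)x)/(2L³EI)  [x≤a] = -2·(16/5)²·(8/3)·(2·(24/5)·8-(3·(24/5)+(16/5))·(8/3))/(2·8³·50000) = -112/3515625 rad
Load 3 — triangular load w₀=20 kN/m (0→w₀ over full span):
  θ_3 = -w₀(2x(L-x)(L-2x)(x+2L)+x²(L-x)²)/(120LEI) = -20·(2·(8/3)·(8-(8/3))·(8-2·(8/3))·((8/3)+2·8)+(8/3)²·(8-(8/3))²)/(120·8·50000) = -512/759375 rad
Superposition: θ = Σ θ_i = -67024/94921875 rad ≈ -0.000706 rad

θ(8/3) = -67024/94921875 rad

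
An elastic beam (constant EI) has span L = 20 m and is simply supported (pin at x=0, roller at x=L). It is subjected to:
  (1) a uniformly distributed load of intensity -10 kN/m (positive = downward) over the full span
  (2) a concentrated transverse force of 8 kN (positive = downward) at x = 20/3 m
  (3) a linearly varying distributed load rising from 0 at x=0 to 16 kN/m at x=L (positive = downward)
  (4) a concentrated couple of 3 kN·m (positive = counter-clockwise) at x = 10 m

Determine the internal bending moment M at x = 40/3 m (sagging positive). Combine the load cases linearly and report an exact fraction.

M(40/3) = -2641/81 kN·m

Load 1 — uniform load w=-10 kN/m over full span:
  M_1 = wx(L-x)/2 = (-10)·(40/3)·(20-(40/3))/2 = -4000/9 kN·m
Load 2 — point force P=8 kN at a=20/3 m (b=L-a=40/3):
  M_2 = Pa(L-x)/L  [x>a] = 8·(20/3)·(20-(40/3))/20 = 160/9 kN·m
Load 3 — triangular load w₀=16 kN/m (0→w₀ over full span):
  M_3 = w₀Lx/6 - w₀x³/(6L) = 16·20·(40/3)/6 - 16·(40/3)³/(6·20) = 32000/81 kN·m
Load 4 — applied couple M₀=3 kN·m at a=10 m (b=L-a=10):
  M_4 = M₀x/L - M₀  [x>a] = 3·(40/3)/20 - 3 = -1 kN·m
Superposition: M = Σ M_i = -2641/81 kN·m ≈ -32.604938 kN·m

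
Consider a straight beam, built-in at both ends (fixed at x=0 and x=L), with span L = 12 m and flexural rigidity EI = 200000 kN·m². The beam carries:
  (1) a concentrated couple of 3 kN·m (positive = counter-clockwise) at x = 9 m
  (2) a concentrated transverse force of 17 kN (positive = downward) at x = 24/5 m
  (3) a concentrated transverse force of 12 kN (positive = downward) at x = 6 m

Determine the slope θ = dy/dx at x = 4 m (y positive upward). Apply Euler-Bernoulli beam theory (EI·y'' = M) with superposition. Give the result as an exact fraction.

θ(4) = -13719/50000000 rad

Load 1 — applied couple M₀=3 kN·m at a=9 m (b=L-a=3):
  θ_1 = (R_Ax²/2 - M_Ax)/EI  [x≤a] with R_A=9/32, M_A=15/16 = ((9/32)·4²/2 - (15/16)·4)/200000 = -3/400000 rad
Load 2 — point force P=17 kN at a=24/5 m (b=L-a=36/5):
  θ_2 = -Pb²x(2aL-(3a+b)x)/(2L³EI)  [x≤a] = -17·(36/5)²·4·(2·(24/5)·12-(3·(24/5)+(36/5))·4)/(2·12³·200000) = -459/3125000 rad
Load 3 — point force P=12 kN at a=6 m (b=L-a=6):
  θ_3 = -Pb²x(2aL-(3a+b)x)/(2L³EI)  [x≤a] = -12·6²·4·(2·6·12-(3·6+6)·4)/(2·12³·200000) = -3/25000 rad
Superposition: θ = Σ θ_i = -13719/50000000 rad ≈ -0.000274 rad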